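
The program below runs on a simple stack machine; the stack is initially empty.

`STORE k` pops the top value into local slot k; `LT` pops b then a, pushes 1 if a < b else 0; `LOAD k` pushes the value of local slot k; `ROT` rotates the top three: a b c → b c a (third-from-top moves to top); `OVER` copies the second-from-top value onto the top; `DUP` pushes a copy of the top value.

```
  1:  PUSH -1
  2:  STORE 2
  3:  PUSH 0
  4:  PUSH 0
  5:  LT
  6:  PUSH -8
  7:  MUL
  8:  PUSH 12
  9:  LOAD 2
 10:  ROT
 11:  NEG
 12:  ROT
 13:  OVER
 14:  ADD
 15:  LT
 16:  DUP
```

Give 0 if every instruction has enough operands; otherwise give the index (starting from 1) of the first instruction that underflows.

PUSH -1  -1
STORE 2  (empty)
PUSH 0   0
PUSH 0   0 0
LT       0
PUSH -8  0 -8
MUL      0
PUSH 12  0 12
LOAD 2   0 12 -1
ROT      12 -1 0
NEG      12 -1 0
ROT      -1 0 12
OVER     -1 0 12 0
ADD      -1 0 12
LT       -1 1
DUP      -1 1 1

0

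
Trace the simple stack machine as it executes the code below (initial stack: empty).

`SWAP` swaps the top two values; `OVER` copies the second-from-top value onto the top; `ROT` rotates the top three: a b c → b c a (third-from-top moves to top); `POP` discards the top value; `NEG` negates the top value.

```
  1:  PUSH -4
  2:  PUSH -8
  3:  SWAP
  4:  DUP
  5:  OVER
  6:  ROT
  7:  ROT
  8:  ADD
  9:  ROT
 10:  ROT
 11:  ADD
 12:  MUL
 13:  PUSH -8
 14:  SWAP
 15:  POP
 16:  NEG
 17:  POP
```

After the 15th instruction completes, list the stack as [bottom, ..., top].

PUSH -4 : [-4]
PUSH -8 : [-4, -8]
SWAP    : [-8, -4]
DUP     : [-8, -4, -4]
OVER    : [-8, -4, -4, -4]
ROT     : [-8, -4, -4, -4]
ROT     : [-8, -4, -4, -4]
ADD     : [-8, -4, -8]
ROT     : [-4, -8, -8]
ROT     : [-8, -8, -4]
ADD     : [-8, -12]
MUL     : [96]
PUSH -8 : [96, -8]
SWAP    : [-8, 96]
POP     : [-8]

[-8]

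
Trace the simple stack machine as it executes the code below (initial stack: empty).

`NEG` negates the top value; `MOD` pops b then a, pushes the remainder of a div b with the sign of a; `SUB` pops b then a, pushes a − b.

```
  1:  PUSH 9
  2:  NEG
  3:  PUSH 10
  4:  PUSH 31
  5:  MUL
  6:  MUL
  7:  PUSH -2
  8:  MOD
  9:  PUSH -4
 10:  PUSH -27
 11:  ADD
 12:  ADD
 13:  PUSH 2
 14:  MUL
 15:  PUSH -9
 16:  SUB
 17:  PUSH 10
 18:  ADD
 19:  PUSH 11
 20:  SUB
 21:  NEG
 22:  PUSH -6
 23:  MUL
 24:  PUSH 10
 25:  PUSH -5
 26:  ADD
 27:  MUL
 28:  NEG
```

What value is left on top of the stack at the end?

PUSH 9    [9]
NEG       [-9]
PUSH 10   [-9, 10]
PUSH 31   [-9, 10, 31]
MUL       [-9, 310]
MUL       [-2790]
PUSH -2   [-2790, -2]
MOD       [0]
PUSH -4   [0, -4]
PUSH -27  [0, -4, -27]
ADD       [0, -31]
ADD       [-31]
PUSH 2    [-31, 2]
MUL       [-62]
PUSH -9   [-62, -9]
SUB       [-53]
PUSH 10   [-53, 10]
ADD       [-43]
PUSH 11   [-43, 11]
SUB       [-54]
NEG       [54]
PUSH -6   [54, -6]
MUL       [-324]
PUSH 10   [-324, 10]
PUSH -5   [-324, 10, -5]
ADD       [-324, 5]
MUL       [-1620]
NEG       [1620]

1620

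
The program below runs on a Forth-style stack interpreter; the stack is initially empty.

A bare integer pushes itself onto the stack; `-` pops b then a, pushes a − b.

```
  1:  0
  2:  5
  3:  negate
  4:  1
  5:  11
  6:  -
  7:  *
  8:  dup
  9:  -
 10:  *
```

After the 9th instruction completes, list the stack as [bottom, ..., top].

0      → 0
5      → 0 5
negate → 0 -5
1      → 0 -5 1
11     → 0 -5 1 11
-      → 0 -5 -10
*      → 0 50
dup    → 0 50 50
-      → 0 0

[0, 0]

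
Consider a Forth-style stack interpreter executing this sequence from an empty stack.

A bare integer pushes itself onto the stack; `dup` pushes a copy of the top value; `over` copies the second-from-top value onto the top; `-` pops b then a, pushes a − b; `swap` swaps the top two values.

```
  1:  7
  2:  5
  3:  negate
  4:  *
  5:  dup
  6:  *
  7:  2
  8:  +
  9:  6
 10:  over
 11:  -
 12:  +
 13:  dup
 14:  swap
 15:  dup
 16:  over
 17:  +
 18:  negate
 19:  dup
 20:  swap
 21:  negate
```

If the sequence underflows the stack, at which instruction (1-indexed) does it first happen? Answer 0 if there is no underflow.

7       [7]
5       [7, 5]
negate  [7, -5]
*       [-35]
dup     [-35, -35]
*       [1225]
2       [1225, 2]
+       [1227]
6       [1227, 6]
over    [1227, 6, 1227]
-       [1227, -1221]
+       [6]
dup     [6, 6]
swap    [6, 6]
dup     [6, 6, 6]
over    [6, 6, 6, 6]
+       [6, 6, 12]
negate  [6, 6, -12]
dup     [6, 6, -12, -12]
swap    [6, 6, -12, -12]
negate  [6, 6, -12, 12]

0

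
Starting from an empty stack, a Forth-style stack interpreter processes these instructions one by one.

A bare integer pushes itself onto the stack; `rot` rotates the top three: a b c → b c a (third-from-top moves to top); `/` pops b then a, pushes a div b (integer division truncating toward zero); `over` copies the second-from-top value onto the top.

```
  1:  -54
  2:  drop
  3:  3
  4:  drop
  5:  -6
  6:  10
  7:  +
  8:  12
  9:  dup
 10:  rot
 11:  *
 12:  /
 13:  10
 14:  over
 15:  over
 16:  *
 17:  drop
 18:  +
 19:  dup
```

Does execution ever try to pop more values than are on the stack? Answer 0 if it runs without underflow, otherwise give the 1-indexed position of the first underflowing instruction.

-54  -> -54
drop -> (empty)
3    -> 3
drop -> (empty)
-6   -> -6
10   -> -6 10
+    -> 4
12   -> 4 12
dup  -> 4 12 12
rot  -> 12 12 4
*    -> 12 48
/    -> 0
10   -> 0 10
over -> 0 10 0
over -> 0 10 0 10
*    -> 0 10 0
drop -> 0 10
+    -> 10
dup  -> 10 10

0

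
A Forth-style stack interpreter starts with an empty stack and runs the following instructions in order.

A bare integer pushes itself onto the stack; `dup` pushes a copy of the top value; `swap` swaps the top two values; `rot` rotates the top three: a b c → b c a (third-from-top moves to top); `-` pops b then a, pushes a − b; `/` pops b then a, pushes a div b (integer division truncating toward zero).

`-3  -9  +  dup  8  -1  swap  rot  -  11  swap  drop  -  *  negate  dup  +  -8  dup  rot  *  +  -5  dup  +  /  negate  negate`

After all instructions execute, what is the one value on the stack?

-229

-3     -> [-3]
-9     -> [-3, -9]
+      -> [-12]
dup    -> [-12, -12]
8      -> [-12, -12, 8]
-1     -> [-12, -12, 8, -1]
swap   -> [-12, -12, -1, 8]
rot    -> [-12, -1, 8, -12]
-      -> [-12, -1, 20]
11     -> [-12, -1, 20, 11]
swap   -> [-12, -1, 11, 20]
drop   -> [-12, -1, 11]
-      -> [-12, -12]
*      -> [144]
negate -> [-144]
dup    -> [-144, -144]
+      -> [-288]
-8     -> [-288, -8]
dup    -> [-288, -8, -8]
rot    -> [-8, -8, -288]
*      -> [-8, 2304]
+      -> [2296]
-5     -> [2296, -5]
dup    -> [2296, -5, -5]
+      -> [2296, -10]
/      -> [-229]
negate -> [229]
negate -> [-229]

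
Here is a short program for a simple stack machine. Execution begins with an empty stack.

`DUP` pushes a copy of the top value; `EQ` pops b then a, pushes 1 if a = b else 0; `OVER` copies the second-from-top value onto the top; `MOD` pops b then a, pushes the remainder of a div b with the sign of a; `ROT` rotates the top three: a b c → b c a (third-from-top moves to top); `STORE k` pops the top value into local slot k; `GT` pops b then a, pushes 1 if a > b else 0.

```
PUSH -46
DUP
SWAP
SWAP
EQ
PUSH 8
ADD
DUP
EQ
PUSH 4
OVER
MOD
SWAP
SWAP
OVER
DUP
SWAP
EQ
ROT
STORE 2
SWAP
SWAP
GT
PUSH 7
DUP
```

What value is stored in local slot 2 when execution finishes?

1

PUSH -46 -> -46
DUP      -> -46 -46
SWAP     -> -46 -46
SWAP     -> -46 -46
EQ       -> 1
PUSH 8   -> 1 8
ADD      -> 9
DUP      -> 9 9
EQ       -> 1
PUSH 4   -> 1 4
OVER     -> 1 4 1
MOD      -> 1 0
SWAP     -> 0 1
SWAP     -> 1 0
OVER     -> 1 0 1
DUP      -> 1 0 1 1
SWAP     -> 1 0 1 1
EQ       -> 1 0 1
ROT      -> 0 1 1
STORE 2  -> 0 1
SWAP     -> 1 0
SWAP     -> 0 1
GT       -> 0
PUSH 7   -> 0 7
DUP      -> 0 7 7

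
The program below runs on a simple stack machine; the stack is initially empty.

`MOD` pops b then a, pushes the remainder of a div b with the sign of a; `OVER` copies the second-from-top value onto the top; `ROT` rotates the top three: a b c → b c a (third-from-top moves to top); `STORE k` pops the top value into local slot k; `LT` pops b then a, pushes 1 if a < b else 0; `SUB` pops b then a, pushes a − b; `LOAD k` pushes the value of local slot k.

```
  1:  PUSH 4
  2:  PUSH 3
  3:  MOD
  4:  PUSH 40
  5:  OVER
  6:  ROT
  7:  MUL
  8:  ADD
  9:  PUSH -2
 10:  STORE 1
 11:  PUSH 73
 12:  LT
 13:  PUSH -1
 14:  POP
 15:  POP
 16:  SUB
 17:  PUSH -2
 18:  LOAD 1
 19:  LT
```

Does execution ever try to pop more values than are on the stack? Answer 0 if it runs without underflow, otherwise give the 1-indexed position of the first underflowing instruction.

16

PUSH 4   [4]
PUSH 3   [4, 3]
MOD      [1]
PUSH 40  [1, 40]
OVER     [1, 40, 1]
ROT      [40, 1, 1]
MUL      [40, 1]
ADD      [41]
PUSH -2  [41, -2]
STORE 1  [41]
PUSH 73  [41, 73]
LT       [1]
PUSH -1  [1, -1]
POP      [1]
POP      []
SUB  — needs 2 operands, stack has 0 → underflow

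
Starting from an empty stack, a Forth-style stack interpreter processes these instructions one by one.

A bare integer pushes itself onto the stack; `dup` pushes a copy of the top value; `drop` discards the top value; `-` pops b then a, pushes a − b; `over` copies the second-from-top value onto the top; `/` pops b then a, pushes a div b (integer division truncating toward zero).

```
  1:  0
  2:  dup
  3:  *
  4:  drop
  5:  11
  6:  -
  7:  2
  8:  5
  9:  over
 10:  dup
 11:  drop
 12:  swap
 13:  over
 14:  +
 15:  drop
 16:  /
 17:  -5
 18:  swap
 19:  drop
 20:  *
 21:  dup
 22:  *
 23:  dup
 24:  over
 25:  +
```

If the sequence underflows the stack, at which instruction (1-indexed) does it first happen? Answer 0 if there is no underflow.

0    -> [0]
dup  -> [0, 0]
*    -> [0]
drop -> []
11   -> [11]
-  — needs 2 operands, stack has 1 → underflow

6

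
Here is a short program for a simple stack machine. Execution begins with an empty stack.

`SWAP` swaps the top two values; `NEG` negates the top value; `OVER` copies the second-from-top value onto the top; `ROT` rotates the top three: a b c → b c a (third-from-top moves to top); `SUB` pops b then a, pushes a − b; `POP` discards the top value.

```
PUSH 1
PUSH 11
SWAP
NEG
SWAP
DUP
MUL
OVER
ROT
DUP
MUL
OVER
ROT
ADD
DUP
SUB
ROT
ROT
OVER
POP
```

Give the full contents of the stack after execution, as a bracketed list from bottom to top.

PUSH 1  → 1
PUSH 11 → 1 11
SWAP    → 11 1
NEG     → 11 -1
SWAP    → -1 11
DUP     → -1 11 11
MUL     → -1 121
OVER    → -1 121 -1
ROT     → 121 -1 -1
DUP     → 121 -1 -1 -1
MUL     → 121 -1 1
OVER    → 121 -1 1 -1
ROT     → 121 1 -1 -1
ADD     → 121 1 -2
DUP     → 121 1 -2 -2
SUB     → 121 1 0
ROT     → 1 0 121
ROT     → 0 121 1
OVER    → 0 121 1 121
POP     → 0 121 1

[0, 121, 1]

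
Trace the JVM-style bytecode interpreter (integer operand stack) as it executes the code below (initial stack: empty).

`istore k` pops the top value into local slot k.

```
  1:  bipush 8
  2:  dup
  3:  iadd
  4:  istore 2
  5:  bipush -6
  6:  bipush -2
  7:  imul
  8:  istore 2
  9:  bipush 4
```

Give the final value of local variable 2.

bipush 8  → 8
dup       → 8 8
iadd      → 16
istore 2  → (empty)
bipush -6 → -6
bipush -2 → -6 -2
imul      → 12
istore 2  → (empty)
bipush 4  → 4

12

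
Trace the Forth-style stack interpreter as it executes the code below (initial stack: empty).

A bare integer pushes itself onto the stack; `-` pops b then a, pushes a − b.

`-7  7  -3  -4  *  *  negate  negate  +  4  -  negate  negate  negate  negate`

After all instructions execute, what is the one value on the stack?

-7     : -7
7      : -7 7
-3     : -7 7 -3
-4     : -7 7 -3 -4
*      : -7 7 12
*      : -7 84
negate : -7 -84
negate : -7 84
+      : 77
4      : 77 4
-      : 73
negate : -73
negate : 73
negate : -73
negate : 73

73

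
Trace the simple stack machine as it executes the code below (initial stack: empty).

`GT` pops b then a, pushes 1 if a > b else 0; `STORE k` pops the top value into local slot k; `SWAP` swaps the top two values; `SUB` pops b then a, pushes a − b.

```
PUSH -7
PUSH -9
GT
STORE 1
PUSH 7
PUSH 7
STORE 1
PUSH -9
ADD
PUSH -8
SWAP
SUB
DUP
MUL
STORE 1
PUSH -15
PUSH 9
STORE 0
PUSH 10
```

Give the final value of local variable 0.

PUSH -7  : -7
PUSH -9  : -7 -9
GT       : 1
STORE 1  : (empty)
PUSH 7   : 7
PUSH 7   : 7 7
STORE 1  : 7
PUSH -9  : 7 -9
ADD      : -2
PUSH -8  : -2 -8
SWAP     : -8 -2
SUB      : -6
DUP      : -6 -6
MUL      : 36
STORE 1  : (empty)
PUSH -15 : -15
PUSH 9   : -15 9
STORE 0  : -15
PUSH 10  : -15 10

9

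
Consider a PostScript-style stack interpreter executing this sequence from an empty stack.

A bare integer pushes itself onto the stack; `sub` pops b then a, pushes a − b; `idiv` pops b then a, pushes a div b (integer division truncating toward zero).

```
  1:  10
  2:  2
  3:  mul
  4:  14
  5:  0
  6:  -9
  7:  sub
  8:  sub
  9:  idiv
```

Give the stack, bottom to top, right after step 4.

[20, 14]

10  → 10
2   → 10 2
mul → 20
14  → 20 14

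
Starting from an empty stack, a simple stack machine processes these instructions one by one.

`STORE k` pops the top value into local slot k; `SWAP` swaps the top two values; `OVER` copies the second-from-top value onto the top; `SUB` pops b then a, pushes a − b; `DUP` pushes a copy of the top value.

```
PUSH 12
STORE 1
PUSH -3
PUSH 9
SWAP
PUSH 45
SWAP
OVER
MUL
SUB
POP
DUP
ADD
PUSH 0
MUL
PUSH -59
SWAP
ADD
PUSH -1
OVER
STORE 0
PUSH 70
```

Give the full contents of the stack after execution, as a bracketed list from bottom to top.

PUSH 12  : [12]
STORE 1  : []
PUSH -3  : [-3]
PUSH 9   : [-3, 9]
SWAP     : [9, -3]
PUSH 45  : [9, -3, 45]
SWAP     : [9, 45, -3]
OVER     : [9, 45, -3, 45]
MUL      : [9, 45, -135]
SUB      : [9, 180]
POP      : [9]
DUP      : [9, 9]
ADD      : [18]
PUSH 0   : [18, 0]
MUL      : [0]
PUSH -59 : [0, -59]
SWAP     : [-59, 0]
ADD      : [-59]
PUSH -1  : [-59, -1]
OVER     : [-59, -1, -59]
STORE 0  : [-59, -1]
PUSH 70  : [-59, -1, 70]

[-59, -1, 70]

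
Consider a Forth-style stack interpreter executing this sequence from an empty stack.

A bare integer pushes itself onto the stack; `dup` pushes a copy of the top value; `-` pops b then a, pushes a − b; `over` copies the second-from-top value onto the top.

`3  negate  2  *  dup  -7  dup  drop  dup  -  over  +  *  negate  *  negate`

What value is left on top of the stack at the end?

3      : 3
negate : -3
2      : -3 2
*      : -6
dup    : -6 -6
-7     : -6 -6 -7
dup    : -6 -6 -7 -7
drop   : -6 -6 -7
dup    : -6 -6 -7 -7
-      : -6 -6 0
over   : -6 -6 0 -6
+      : -6 -6 -6
*      : -6 36
negate : -6 -36
*      : 216
negate : -216

-216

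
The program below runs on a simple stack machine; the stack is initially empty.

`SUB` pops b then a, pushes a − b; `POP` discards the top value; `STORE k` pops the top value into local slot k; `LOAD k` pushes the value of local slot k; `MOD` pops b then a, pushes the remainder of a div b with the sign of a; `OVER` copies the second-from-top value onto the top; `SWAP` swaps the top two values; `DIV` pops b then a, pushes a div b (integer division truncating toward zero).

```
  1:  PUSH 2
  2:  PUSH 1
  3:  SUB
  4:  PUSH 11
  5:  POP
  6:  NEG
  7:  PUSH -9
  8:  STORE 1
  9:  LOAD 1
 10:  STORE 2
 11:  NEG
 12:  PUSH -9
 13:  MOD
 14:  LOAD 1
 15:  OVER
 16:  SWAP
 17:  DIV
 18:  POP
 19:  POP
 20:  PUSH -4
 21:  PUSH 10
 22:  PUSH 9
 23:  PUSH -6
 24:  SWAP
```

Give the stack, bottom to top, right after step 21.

PUSH 2   [2]
PUSH 1   [2, 1]
SUB      [1]
PUSH 11  [1, 11]
POP      [1]
NEG      [-1]
PUSH -9  [-1, -9]
STORE 1  [-1]
LOAD 1   [-1, -9]
STORE 2  [-1]
NEG      [1]
PUSH -9  [1, -9]
MOD      [1]
LOAD 1   [1, -9]
OVER     [1, -9, 1]
SWAP     [1, 1, -9]
DIV      [1, 0]
POP      [1]
POP      []
PUSH -4  [-4]
PUSH 10  [-4, 10]

[-4, 10]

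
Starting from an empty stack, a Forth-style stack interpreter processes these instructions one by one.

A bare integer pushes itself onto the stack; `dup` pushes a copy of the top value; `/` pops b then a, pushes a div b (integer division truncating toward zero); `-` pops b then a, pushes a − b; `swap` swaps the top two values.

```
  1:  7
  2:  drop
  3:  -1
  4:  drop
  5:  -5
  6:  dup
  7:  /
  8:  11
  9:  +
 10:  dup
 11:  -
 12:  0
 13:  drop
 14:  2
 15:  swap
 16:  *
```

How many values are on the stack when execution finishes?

1

7     [7]
drop  []
-1    [-1]
drop  []
-5    [-5]
dup   [-5, -5]
/     [1]
11    [1, 11]
+     [12]
dup   [12, 12]
-     [0]
0     [0, 0]
drop  [0]
2     [0, 2]
swap  [2, 0]
*     [0]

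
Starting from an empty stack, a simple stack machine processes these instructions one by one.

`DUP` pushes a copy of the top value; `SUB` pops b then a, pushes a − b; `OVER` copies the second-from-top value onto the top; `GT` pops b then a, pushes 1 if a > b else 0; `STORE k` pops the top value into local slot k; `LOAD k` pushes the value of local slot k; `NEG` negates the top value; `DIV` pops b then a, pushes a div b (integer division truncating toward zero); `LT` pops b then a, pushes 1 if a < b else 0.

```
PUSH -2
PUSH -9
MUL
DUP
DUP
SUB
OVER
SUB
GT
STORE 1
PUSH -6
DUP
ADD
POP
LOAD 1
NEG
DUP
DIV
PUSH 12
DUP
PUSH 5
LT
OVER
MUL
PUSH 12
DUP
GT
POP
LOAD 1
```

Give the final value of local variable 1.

PUSH -2 : [-2]
PUSH -9 : [-2, -9]
MUL     : [18]
DUP     : [18, 18]
DUP     : [18, 18, 18]
SUB     : [18, 0]
OVER    : [18, 0, 18]
SUB     : [18, -18]
GT      : [1]
STORE 1 : []
PUSH -6 : [-6]
DUP     : [-6, -6]
ADD     : [-12]
POP     : []
LOAD 1  : [1]
NEG     : [-1]
DUP     : [-1, -1]
DIV     : [1]
PUSH 12 : [1, 12]
DUP     : [1, 12, 12]
PUSH 5  : [1, 12, 12, 5]
LT      : [1, 12, 0]
OVER    : [1, 12, 0, 12]
MUL     : [1, 12, 0]
PUSH 12 : [1, 12, 0, 12]
DUP     : [1, 12, 0, 12, 12]
GT      : [1, 12, 0, 0]
POP     : [1, 12, 0]
LOAD 1  : [1, 12, 0, 1]

1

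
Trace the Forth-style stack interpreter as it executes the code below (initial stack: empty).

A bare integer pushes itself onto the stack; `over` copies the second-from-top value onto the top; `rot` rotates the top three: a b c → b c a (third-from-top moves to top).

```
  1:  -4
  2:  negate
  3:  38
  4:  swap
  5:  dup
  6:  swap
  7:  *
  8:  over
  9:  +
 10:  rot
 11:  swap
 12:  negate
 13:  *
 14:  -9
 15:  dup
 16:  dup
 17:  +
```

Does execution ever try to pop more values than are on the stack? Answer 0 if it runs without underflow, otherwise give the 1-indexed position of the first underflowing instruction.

10

-4      [-4]
negate  [4]
38      [4, 38]
swap    [38, 4]
dup     [38, 4, 4]
swap    [38, 4, 4]
*       [38, 16]
over    [38, 16, 38]
+       [38, 54]
rot  — needs 3 operands, stack has 2 → underflow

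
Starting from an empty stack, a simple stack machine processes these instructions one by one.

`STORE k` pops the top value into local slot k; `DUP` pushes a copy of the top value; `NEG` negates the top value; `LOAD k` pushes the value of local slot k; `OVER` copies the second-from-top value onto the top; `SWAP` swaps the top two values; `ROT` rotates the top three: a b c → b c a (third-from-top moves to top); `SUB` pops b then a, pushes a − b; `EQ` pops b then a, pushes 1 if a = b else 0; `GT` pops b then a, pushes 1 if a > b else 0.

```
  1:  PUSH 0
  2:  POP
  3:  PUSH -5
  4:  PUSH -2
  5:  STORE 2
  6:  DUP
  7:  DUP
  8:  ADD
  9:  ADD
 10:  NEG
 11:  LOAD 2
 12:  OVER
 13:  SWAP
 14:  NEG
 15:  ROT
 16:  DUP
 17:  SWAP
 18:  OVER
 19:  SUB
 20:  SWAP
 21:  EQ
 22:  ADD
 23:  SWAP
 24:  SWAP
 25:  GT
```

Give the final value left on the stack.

PUSH 0  -> [0]
POP     -> []
PUSH -5 -> [-5]
PUSH -2 -> [-5, -2]
STORE 2 -> [-5]
DUP     -> [-5, -5]
DUP     -> [-5, -5, -5]
ADD     -> [-5, -10]
ADD     -> [-15]
NEG     -> [15]
LOAD 2  -> [15, -2]
OVER    -> [15, -2, 15]
SWAP    -> [15, 15, -2]
NEG     -> [15, 15, 2]
ROT     -> [15, 2, 15]
DUP     -> [15, 2, 15, 15]
SWAP    -> [15, 2, 15, 15]
OVER    -> [15, 2, 15, 15, 15]
SUB     -> [15, 2, 15, 0]
SWAP    -> [15, 2, 0, 15]
EQ      -> [15, 2, 0]
ADD     -> [15, 2]
SWAP    -> [2, 15]
SWAP    -> [15, 2]
GT      -> [1]

1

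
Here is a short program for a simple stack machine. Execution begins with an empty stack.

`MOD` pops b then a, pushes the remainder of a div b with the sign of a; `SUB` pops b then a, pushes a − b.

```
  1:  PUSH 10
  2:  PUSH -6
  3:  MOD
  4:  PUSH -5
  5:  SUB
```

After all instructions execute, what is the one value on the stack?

PUSH 10  [10]
PUSH -6  [10, -6]
MOD      [4]
PUSH -5  [4, -5]
SUB      [9]

9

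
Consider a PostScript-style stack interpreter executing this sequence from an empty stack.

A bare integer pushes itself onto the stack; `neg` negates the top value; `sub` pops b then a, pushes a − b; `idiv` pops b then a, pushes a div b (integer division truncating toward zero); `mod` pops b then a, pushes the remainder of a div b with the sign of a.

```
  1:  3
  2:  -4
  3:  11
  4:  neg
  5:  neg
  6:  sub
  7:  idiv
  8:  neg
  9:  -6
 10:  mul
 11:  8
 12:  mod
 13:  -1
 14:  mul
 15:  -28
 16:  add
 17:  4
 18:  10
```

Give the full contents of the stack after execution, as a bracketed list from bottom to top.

[-28, 4, 10]

3    → [3]
-4   → [3, -4]
11   → [3, -4, 11]
neg  → [3, -4, -11]
neg  → [3, -4, 11]
sub  → [3, -15]
idiv → [0]
neg  → [0]
-6   → [0, -6]
mul  → [0]
8    → [0, 8]
mod  → [0]
-1   → [0, -1]
mul  → [0]
-28  → [0, -28]
add  → [-28]
4    → [-28, 4]
10   → [-28, 4, 10]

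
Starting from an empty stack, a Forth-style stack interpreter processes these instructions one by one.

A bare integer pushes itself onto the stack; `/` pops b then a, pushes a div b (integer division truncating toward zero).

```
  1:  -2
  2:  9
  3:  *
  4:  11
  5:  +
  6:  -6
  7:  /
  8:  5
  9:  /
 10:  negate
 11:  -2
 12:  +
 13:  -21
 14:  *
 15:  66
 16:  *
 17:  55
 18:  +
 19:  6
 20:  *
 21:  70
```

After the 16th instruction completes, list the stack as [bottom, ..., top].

-2      [-2]
9       [-2, 9]
*       [-18]
11      [-18, 11]
+       [-7]
-6      [-7, -6]
/       [1]
5       [1, 5]
/       [0]
negate  [0]
-2      [0, -2]
+       [-2]
-21     [-2, -21]
*       [42]
66      [42, 66]
*       [2772]

[2772]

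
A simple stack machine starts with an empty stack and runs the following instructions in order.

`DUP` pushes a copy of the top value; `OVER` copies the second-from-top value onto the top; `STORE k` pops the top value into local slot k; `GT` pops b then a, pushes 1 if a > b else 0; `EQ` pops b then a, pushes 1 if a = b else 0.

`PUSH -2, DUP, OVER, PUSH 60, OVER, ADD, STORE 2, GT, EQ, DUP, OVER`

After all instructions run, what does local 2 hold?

PUSH -2  -2
DUP      -2 -2
OVER     -2 -2 -2
PUSH 60  -2 -2 -2 60
OVER     -2 -2 -2 60 -2
ADD      -2 -2 -2 58
STORE 2  -2 -2 -2
GT       -2 0
EQ       0
DUP      0 0
OVER     0 0 0

58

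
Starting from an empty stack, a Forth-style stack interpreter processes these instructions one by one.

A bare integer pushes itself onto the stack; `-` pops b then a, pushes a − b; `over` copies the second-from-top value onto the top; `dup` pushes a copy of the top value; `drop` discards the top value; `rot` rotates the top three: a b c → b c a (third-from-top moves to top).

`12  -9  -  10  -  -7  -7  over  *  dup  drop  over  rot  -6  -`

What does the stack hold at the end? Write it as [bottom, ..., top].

[11, 49, -7, -1]

12    [12]
-9    [12, -9]
-     [21]
10    [21, 10]
-     [11]
-7    [11, -7]
-7    [11, -7, -7]
over  [11, -7, -7, -7]
*     [11, -7, 49]
dup   [11, -7, 49, 49]
drop  [11, -7, 49]
over  [11, -7, 49, -7]
rot   [11, 49, -7, -7]
-6    [11, 49, -7, -7, -6]
-     [11, 49, -7, -1]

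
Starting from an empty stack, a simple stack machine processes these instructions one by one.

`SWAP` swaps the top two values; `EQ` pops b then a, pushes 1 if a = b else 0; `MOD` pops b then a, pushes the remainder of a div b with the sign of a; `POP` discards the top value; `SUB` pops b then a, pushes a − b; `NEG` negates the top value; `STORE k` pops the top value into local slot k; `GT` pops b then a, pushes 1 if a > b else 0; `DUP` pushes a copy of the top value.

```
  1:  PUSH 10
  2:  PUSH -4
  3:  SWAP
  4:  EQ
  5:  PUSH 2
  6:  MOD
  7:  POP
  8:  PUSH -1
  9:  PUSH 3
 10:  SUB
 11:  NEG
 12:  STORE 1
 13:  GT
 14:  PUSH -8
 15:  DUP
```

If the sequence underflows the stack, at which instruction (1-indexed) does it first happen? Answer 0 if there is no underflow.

13

PUSH 10 → [10]
PUSH -4 → [10, -4]
SWAP    → [-4, 10]
EQ      → [0]
PUSH 2  → [0, 2]
MOD     → [0]
POP     → []
PUSH -1 → [-1]
PUSH 3  → [-1, 3]
SUB     → [-4]
NEG     → [4]
STORE 1 → []
GT  — needs 2 operands, stack has 0 → underflow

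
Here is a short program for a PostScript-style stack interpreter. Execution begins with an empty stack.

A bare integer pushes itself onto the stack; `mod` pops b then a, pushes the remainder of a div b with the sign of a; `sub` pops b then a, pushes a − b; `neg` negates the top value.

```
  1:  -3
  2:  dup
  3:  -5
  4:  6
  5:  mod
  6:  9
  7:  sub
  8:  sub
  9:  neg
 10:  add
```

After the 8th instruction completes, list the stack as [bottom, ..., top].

-3  : -3
dup : -3 -3
-5  : -3 -3 -5
6   : -3 -3 -5 6
mod : -3 -3 -5
9   : -3 -3 -5 9
sub : -3 -3 -14
sub : -3 11

[-3, 11]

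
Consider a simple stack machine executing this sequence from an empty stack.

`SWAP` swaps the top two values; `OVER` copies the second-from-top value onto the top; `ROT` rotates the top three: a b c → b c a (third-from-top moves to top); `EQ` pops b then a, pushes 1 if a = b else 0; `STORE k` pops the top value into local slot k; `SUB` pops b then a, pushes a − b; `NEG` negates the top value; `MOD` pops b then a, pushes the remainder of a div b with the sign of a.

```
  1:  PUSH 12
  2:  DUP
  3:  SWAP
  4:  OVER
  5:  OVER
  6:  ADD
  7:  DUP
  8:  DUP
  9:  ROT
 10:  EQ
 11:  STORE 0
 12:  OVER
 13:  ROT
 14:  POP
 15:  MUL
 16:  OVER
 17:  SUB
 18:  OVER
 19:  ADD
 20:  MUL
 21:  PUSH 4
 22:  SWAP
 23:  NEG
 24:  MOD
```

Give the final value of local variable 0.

1

PUSH 12 -> 12
DUP     -> 12 12
SWAP    -> 12 12
OVER    -> 12 12 12
OVER    -> 12 12 12 12
ADD     -> 12 12 24
DUP     -> 12 12 24 24
DUP     -> 12 12 24 24 24
ROT     -> 12 12 24 24 24
EQ      -> 12 12 24 1
STORE 0 -> 12 12 24
OVER    -> 12 12 24 12
ROT     -> 12 24 12 12
POP     -> 12 24 12
MUL     -> 12 288
OVER    -> 12 288 12
SUB     -> 12 276
OVER    -> 12 276 12
ADD     -> 12 288
MUL     -> 3456
PUSH 4  -> 3456 4
SWAP    -> 4 3456
NEG     -> 4 -3456
MOD     -> 4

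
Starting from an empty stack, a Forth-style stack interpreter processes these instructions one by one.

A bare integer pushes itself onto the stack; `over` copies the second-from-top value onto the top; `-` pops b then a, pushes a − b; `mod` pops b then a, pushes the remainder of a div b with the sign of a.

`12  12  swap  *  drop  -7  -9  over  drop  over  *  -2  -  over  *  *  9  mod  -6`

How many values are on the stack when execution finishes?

2

12   → [12]
12   → [12, 12]
swap → [12, 12]
*    → [144]
drop → []
-7   → [-7]
-9   → [-7, -9]
over → [-7, -9, -7]
drop → [-7, -9]
over → [-7, -9, -7]
*    → [-7, 63]
-2   → [-7, 63, -2]
-    → [-7, 65]
over → [-7, 65, -7]
*    → [-7, -455]
*    → [3185]
9    → [3185, 9]
mod  → [8]
-6   → [8, -6]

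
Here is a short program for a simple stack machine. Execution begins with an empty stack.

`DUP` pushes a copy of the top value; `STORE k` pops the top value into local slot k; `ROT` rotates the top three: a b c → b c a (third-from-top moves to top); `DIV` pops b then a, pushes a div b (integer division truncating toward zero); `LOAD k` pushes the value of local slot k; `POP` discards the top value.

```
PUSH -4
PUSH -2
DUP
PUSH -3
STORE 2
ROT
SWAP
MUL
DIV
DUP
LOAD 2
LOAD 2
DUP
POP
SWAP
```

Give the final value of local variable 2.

-3

PUSH -4 → [-4]
PUSH -2 → [-4, -2]
DUP     → [-4, -2, -2]
PUSH -3 → [-4, -2, -2, -3]
STORE 2 → [-4, -2, -2]
ROT     → [-2, -2, -4]
SWAP    → [-2, -4, -2]
MUL     → [-2, 8]
DIV     → [0]
DUP     → [0, 0]
LOAD 2  → [0, 0, -3]
LOAD 2  → [0, 0, -3, -3]
DUP     → [0, 0, -3, -3, -3]
POP     → [0, 0, -3, -3]
SWAP    → [0, 0, -3, -3]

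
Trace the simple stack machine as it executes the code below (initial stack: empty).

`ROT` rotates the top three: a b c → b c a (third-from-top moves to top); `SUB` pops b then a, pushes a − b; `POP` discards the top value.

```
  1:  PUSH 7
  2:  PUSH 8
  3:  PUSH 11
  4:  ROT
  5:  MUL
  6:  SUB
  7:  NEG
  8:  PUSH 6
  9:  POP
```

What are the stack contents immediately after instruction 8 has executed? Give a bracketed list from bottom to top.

PUSH 7   [7]
PUSH 8   [7, 8]
PUSH 11  [7, 8, 11]
ROT      [8, 11, 7]
MUL      [8, 77]
SUB      [-69]
NEG      [69]
PUSH 6   [69, 6]

[69, 6]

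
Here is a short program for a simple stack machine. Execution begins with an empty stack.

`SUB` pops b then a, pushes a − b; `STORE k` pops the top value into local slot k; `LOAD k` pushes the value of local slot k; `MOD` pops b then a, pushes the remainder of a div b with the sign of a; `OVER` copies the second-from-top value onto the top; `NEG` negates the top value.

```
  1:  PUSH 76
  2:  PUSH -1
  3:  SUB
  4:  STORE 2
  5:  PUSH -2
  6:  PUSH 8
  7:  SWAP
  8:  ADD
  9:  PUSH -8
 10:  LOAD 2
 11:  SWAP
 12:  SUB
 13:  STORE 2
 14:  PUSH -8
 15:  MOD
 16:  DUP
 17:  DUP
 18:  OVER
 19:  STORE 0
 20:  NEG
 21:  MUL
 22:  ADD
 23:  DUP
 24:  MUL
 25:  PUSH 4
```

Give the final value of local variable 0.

6

PUSH 76 : 76
PUSH -1 : 76 -1
SUB     : 77
STORE 2 : (empty)
PUSH -2 : -2
PUSH 8  : -2 8
SWAP    : 8 -2
ADD     : 6
PUSH -8 : 6 -8
LOAD 2  : 6 -8 77
SWAP    : 6 77 -8
SUB     : 6 85
STORE 2 : 6
PUSH -8 : 6 -8
MOD     : 6
DUP     : 6 6
DUP     : 6 6 6
OVER    : 6 6 6 6
STORE 0 : 6 6 6
NEG     : 6 6 -6
MUL     : 6 -36
ADD     : -30
DUP     : -30 -30
MUL     : 900
PUSH 4  : 900 4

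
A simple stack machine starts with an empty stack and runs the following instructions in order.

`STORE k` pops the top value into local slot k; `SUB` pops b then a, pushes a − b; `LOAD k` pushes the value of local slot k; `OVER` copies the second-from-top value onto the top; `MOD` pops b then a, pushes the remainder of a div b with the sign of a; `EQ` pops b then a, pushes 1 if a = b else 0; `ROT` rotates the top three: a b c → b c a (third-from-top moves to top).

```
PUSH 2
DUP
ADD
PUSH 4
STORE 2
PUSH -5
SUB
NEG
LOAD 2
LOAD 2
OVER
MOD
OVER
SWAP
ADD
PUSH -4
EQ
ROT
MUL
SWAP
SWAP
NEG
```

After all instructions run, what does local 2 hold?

4

PUSH 2  -> 2
DUP     -> 2 2
ADD     -> 4
PUSH 4  -> 4 4
STORE 2 -> 4
PUSH -5 -> 4 -5
SUB     -> 9
NEG     -> -9
LOAD 2  -> -9 4
LOAD 2  -> -9 4 4
OVER    -> -9 4 4 4
MOD     -> -9 4 0
OVER    -> -9 4 0 4
SWAP    -> -9 4 4 0
ADD     -> -9 4 4
PUSH -4 -> -9 4 4 -4
EQ      -> -9 4 0
ROT     -> 4 0 -9
MUL     -> 4 0
SWAP    -> 0 4
SWAP    -> 4 0
NEG     -> 4 0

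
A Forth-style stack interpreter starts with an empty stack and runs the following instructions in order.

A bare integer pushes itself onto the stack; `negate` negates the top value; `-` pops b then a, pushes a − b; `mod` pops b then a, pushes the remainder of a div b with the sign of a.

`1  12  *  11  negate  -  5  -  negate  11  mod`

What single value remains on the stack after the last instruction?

1      : 1
12     : 1 12
*      : 12
11     : 12 11
negate : 12 -11
-      : 23
5      : 23 5
-      : 18
negate : -18
11     : -18 11
mod    : -7

-7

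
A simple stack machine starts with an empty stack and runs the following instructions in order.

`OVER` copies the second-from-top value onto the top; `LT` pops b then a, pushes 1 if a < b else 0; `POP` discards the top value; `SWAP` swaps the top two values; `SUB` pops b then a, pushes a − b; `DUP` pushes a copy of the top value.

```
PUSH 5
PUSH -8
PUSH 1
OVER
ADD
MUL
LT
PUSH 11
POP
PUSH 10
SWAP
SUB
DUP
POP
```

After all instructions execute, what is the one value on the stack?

PUSH 5  : [5]
PUSH -8 : [5, -8]
PUSH 1  : [5, -8, 1]
OVER    : [5, -8, 1, -8]
ADD     : [5, -8, -7]
MUL     : [5, 56]
LT      : [1]
PUSH 11 : [1, 11]
POP     : [1]
PUSH 10 : [1, 10]
SWAP    : [10, 1]
SUB     : [9]
DUP     : [9, 9]
POP     : [9]

9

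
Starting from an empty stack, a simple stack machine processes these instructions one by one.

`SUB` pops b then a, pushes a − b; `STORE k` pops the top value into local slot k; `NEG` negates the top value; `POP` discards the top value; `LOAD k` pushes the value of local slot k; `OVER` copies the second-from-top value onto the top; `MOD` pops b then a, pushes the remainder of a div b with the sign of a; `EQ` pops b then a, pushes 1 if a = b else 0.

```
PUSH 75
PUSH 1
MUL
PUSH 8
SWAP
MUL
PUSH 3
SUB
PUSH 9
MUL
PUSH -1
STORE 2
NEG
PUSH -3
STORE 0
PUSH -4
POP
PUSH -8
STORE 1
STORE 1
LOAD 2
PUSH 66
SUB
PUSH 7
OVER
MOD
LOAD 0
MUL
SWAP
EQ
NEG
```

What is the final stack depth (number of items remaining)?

PUSH 75 : [75]
PUSH 1  : [75, 1]
MUL     : [75]
PUSH 8  : [75, 8]
SWAP    : [8, 75]
MUL     : [600]
PUSH 3  : [600, 3]
SUB     : [597]
PUSH 9  : [597, 9]
MUL     : [5373]
PUSH -1 : [5373, -1]
STORE 2 : [5373]
NEG     : [-5373]
PUSH -3 : [-5373, -3]
STORE 0 : [-5373]
PUSH -4 : [-5373, -4]
POP     : [-5373]
PUSH -8 : [-5373, -8]
STORE 1 : [-5373]
STORE 1 : []
LOAD 2  : [-1]
PUSH 66 : [-1, 66]
SUB     : [-67]
PUSH 7  : [-67, 7]
OVER    : [-67, 7, -67]
MOD     : [-67, 7]
LOAD 0  : [-67, 7, -3]
MUL     : [-67, -21]
SWAP    : [-21, -67]
EQ      : [0]
NEG     : [0]

1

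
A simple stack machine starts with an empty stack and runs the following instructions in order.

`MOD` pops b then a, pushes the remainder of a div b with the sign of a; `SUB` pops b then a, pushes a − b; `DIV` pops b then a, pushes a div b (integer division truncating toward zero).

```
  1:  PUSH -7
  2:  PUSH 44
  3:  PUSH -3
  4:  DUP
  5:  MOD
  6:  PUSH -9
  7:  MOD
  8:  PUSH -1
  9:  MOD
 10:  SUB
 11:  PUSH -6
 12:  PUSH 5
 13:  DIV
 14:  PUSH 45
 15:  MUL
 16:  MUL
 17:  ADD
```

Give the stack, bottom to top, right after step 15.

[-7, 44, -45]

PUSH -7 : -7
PUSH 44 : -7 44
PUSH -3 : -7 44 -3
DUP     : -7 44 -3 -3
MOD     : -7 44 0
PUSH -9 : -7 44 0 -9
MOD     : -7 44 0
PUSH -1 : -7 44 0 -1
MOD     : -7 44 0
SUB     : -7 44
PUSH -6 : -7 44 -6
PUSH 5  : -7 44 -6 5
DIV     : -7 44 -1
PUSH 45 : -7 44 -1 45
MUL     : -7 44 -45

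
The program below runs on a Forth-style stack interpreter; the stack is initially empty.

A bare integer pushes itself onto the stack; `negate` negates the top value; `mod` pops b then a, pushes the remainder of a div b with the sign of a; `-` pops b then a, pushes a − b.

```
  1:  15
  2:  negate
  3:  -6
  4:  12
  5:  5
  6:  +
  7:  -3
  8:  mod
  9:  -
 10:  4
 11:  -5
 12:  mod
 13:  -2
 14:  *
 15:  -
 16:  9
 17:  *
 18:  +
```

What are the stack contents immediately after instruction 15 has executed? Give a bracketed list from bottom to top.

[-15, 0]

15     → 15
negate → -15
-6     → -15 -6
12     → -15 -6 12
5      → -15 -6 12 5
+      → -15 -6 17
-3     → -15 -6 17 -3
mod    → -15 -6 2
-      → -15 -8
4      → -15 -8 4
-5     → -15 -8 4 -5
mod    → -15 -8 4
-2     → -15 -8 4 -2
*      → -15 -8 -8
-      → -15 0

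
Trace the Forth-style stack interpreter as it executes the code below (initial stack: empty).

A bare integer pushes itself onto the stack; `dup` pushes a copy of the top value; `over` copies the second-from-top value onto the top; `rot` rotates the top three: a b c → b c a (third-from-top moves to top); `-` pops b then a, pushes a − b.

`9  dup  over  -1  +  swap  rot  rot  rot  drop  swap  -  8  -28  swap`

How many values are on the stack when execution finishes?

3

9    → [9]
dup  → [9, 9]
over → [9, 9, 9]
-1   → [9, 9, 9, -1]
+    → [9, 9, 8]
swap → [9, 8, 9]
rot  → [8, 9, 9]
rot  → [9, 9, 8]
rot  → [9, 8, 9]
drop → [9, 8]
swap → [8, 9]
-    → [-1]
8    → [-1, 8]
-28  → [-1, 8, -28]
swap → [-1, -28, 8]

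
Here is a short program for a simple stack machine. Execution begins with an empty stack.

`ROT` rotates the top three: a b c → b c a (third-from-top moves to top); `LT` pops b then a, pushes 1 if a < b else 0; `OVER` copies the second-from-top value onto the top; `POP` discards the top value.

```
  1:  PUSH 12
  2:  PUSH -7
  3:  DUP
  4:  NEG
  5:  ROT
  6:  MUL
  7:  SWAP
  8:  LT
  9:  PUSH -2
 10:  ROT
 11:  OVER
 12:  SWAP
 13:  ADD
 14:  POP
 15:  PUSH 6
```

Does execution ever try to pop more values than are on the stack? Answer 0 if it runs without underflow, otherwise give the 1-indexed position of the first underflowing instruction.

10

PUSH 12 → [12]
PUSH -7 → [12, -7]
DUP     → [12, -7, -7]
NEG     → [12, -7, 7]
ROT     → [-7, 7, 12]
MUL     → [-7, 84]
SWAP    → [84, -7]
LT      → [0]
PUSH -2 → [0, -2]
ROT  — needs 3 operands, stack has 2 → underflow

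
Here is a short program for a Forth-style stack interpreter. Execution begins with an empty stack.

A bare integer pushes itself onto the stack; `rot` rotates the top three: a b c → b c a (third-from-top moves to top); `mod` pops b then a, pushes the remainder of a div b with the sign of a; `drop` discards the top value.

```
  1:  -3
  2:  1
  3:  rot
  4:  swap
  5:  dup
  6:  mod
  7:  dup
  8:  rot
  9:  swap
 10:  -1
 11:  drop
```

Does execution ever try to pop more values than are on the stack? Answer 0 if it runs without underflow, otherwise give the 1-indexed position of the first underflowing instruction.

3

-3 → [-3]
1  → [-3, 1]
rot  — needs 3 operands, stack has 2 → underflow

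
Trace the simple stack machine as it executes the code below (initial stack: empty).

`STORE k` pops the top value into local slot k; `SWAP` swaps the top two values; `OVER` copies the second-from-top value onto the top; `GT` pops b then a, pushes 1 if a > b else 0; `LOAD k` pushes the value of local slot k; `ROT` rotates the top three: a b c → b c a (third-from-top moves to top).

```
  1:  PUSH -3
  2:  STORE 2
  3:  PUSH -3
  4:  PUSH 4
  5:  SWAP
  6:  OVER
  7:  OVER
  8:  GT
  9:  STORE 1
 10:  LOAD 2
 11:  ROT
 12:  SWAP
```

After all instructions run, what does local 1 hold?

1

PUSH -3 -> [-3]
STORE 2 -> []
PUSH -3 -> [-3]
PUSH 4  -> [-3, 4]
SWAP    -> [4, -3]
OVER    -> [4, -3, 4]
OVER    -> [4, -3, 4, -3]
GT      -> [4, -3, 1]
STORE 1 -> [4, -3]
LOAD 2  -> [4, -3, -3]
ROT     -> [-3, -3, 4]
SWAP    -> [-3, 4, -3]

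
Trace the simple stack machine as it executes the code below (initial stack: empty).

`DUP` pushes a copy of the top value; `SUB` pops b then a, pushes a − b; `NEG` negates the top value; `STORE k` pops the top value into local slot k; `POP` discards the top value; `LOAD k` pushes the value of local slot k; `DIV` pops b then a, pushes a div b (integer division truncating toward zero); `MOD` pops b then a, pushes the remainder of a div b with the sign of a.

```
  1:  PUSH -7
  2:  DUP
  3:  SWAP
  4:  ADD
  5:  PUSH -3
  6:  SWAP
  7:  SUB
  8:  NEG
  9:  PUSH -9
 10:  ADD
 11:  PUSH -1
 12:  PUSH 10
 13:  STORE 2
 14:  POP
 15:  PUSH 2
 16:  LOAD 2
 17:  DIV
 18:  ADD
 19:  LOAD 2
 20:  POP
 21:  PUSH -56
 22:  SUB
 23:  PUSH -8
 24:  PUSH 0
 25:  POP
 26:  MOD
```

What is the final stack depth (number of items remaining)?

1

PUSH -7  → [-7]
DUP      → [-7, -7]
SWAP     → [-7, -7]
ADD      → [-14]
PUSH -3  → [-14, -3]
SWAP     → [-3, -14]
SUB      → [11]
NEG      → [-11]
PUSH -9  → [-11, -9]
ADD      → [-20]
PUSH -1  → [-20, -1]
PUSH 10  → [-20, -1, 10]
STORE 2  → [-20, -1]
POP      → [-20]
PUSH 2   → [-20, 2]
LOAD 2   → [-20, 2, 10]
DIV      → [-20, 0]
ADD      → [-20]
LOAD 2   → [-20, 10]
POP      → [-20]
PUSH -56 → [-20, -56]
SUB      → [36]
PUSH -8  → [36, -8]
PUSH 0   → [36, -8, 0]
POP      → [36, -8]
MOD      → [4]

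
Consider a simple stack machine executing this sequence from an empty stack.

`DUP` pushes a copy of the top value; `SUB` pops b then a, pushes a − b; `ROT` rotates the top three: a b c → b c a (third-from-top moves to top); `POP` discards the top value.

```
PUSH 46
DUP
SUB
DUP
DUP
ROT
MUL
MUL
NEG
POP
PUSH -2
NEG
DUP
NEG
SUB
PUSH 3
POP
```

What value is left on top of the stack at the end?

PUSH 46  [46]
DUP      [46, 46]
SUB      [0]
DUP      [0, 0]
DUP      [0, 0, 0]
ROT      [0, 0, 0]
MUL      [0, 0]
MUL      [0]
NEG      [0]
POP      []
PUSH -2  [-2]
NEG      [2]
DUP      [2, 2]
NEG      [2, -2]
SUB      [4]
PUSH 3   [4, 3]
POP      [4]

4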